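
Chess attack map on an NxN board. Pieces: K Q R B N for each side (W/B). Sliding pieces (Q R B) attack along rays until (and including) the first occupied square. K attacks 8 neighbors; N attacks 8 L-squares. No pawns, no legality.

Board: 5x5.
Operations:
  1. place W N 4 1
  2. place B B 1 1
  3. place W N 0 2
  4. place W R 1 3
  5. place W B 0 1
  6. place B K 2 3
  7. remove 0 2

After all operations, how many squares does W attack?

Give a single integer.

Op 1: place WN@(4,1)
Op 2: place BB@(1,1)
Op 3: place WN@(0,2)
Op 4: place WR@(1,3)
Op 5: place WB@(0,1)
Op 6: place BK@(2,3)
Op 7: remove (0,2)
Per-piece attacks for W:
  WB@(0,1): attacks (1,2) (2,3) (1,0) [ray(1,1) blocked at (2,3)]
  WR@(1,3): attacks (1,4) (1,2) (1,1) (2,3) (0,3) [ray(0,-1) blocked at (1,1); ray(1,0) blocked at (2,3)]
  WN@(4,1): attacks (3,3) (2,2) (2,0)
Union (9 distinct): (0,3) (1,0) (1,1) (1,2) (1,4) (2,0) (2,2) (2,3) (3,3)

Answer: 9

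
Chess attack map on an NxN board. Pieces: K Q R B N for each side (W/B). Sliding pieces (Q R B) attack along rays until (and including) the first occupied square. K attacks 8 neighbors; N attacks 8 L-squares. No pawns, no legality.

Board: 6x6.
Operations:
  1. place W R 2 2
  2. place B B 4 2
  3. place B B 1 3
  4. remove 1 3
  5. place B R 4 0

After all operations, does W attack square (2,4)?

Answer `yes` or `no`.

Op 1: place WR@(2,2)
Op 2: place BB@(4,2)
Op 3: place BB@(1,3)
Op 4: remove (1,3)
Op 5: place BR@(4,0)
Per-piece attacks for W:
  WR@(2,2): attacks (2,3) (2,4) (2,5) (2,1) (2,0) (3,2) (4,2) (1,2) (0,2) [ray(1,0) blocked at (4,2)]
W attacks (2,4): yes

Answer: yes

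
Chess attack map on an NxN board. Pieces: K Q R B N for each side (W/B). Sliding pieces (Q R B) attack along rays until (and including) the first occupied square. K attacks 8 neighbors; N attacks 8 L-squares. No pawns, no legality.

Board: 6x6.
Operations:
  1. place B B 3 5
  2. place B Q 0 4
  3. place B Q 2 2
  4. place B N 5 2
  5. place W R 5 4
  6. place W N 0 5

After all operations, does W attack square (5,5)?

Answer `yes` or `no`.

Answer: yes

Derivation:
Op 1: place BB@(3,5)
Op 2: place BQ@(0,4)
Op 3: place BQ@(2,2)
Op 4: place BN@(5,2)
Op 5: place WR@(5,4)
Op 6: place WN@(0,5)
Per-piece attacks for W:
  WN@(0,5): attacks (1,3) (2,4)
  WR@(5,4): attacks (5,5) (5,3) (5,2) (4,4) (3,4) (2,4) (1,4) (0,4) [ray(0,-1) blocked at (5,2); ray(-1,0) blocked at (0,4)]
W attacks (5,5): yes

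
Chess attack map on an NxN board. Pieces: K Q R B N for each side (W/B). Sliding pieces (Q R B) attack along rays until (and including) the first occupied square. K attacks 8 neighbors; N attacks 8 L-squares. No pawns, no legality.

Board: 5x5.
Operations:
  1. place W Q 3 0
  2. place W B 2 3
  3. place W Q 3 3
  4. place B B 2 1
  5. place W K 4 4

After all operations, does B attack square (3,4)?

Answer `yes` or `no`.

Op 1: place WQ@(3,0)
Op 2: place WB@(2,3)
Op 3: place WQ@(3,3)
Op 4: place BB@(2,1)
Op 5: place WK@(4,4)
Per-piece attacks for B:
  BB@(2,1): attacks (3,2) (4,3) (3,0) (1,2) (0,3) (1,0) [ray(1,-1) blocked at (3,0)]
B attacks (3,4): no

Answer: no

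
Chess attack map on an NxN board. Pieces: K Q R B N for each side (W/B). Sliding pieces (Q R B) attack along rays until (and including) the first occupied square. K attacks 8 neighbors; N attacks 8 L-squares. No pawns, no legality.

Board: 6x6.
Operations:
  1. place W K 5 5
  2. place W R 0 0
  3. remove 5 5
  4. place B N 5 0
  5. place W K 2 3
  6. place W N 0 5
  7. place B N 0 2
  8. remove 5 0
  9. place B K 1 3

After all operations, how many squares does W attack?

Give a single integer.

Answer: 15

Derivation:
Op 1: place WK@(5,5)
Op 2: place WR@(0,0)
Op 3: remove (5,5)
Op 4: place BN@(5,0)
Op 5: place WK@(2,3)
Op 6: place WN@(0,5)
Op 7: place BN@(0,2)
Op 8: remove (5,0)
Op 9: place BK@(1,3)
Per-piece attacks for W:
  WR@(0,0): attacks (0,1) (0,2) (1,0) (2,0) (3,0) (4,0) (5,0) [ray(0,1) blocked at (0,2)]
  WN@(0,5): attacks (1,3) (2,4)
  WK@(2,3): attacks (2,4) (2,2) (3,3) (1,3) (3,4) (3,2) (1,4) (1,2)
Union (15 distinct): (0,1) (0,2) (1,0) (1,2) (1,3) (1,4) (2,0) (2,2) (2,4) (3,0) (3,2) (3,3) (3,4) (4,0) (5,0)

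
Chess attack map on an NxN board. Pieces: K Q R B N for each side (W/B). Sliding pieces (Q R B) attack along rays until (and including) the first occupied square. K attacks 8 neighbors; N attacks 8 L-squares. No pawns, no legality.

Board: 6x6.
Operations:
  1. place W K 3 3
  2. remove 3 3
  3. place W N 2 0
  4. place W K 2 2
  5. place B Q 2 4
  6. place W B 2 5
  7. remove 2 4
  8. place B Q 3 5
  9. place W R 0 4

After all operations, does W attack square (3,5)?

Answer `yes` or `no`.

Answer: no

Derivation:
Op 1: place WK@(3,3)
Op 2: remove (3,3)
Op 3: place WN@(2,0)
Op 4: place WK@(2,2)
Op 5: place BQ@(2,4)
Op 6: place WB@(2,5)
Op 7: remove (2,4)
Op 8: place BQ@(3,5)
Op 9: place WR@(0,4)
Per-piece attacks for W:
  WR@(0,4): attacks (0,5) (0,3) (0,2) (0,1) (0,0) (1,4) (2,4) (3,4) (4,4) (5,4)
  WN@(2,0): attacks (3,2) (4,1) (1,2) (0,1)
  WK@(2,2): attacks (2,3) (2,1) (3,2) (1,2) (3,3) (3,1) (1,3) (1,1)
  WB@(2,5): attacks (3,4) (4,3) (5,2) (1,4) (0,3)
W attacks (3,5): no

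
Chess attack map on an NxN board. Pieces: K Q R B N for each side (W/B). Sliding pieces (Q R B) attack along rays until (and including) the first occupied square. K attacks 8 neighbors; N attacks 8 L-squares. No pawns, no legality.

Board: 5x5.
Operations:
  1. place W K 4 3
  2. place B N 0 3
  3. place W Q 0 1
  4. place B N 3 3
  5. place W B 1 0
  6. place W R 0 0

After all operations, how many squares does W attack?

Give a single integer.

Answer: 17

Derivation:
Op 1: place WK@(4,3)
Op 2: place BN@(0,3)
Op 3: place WQ@(0,1)
Op 4: place BN@(3,3)
Op 5: place WB@(1,0)
Op 6: place WR@(0,0)
Per-piece attacks for W:
  WR@(0,0): attacks (0,1) (1,0) [ray(0,1) blocked at (0,1); ray(1,0) blocked at (1,0)]
  WQ@(0,1): attacks (0,2) (0,3) (0,0) (1,1) (2,1) (3,1) (4,1) (1,2) (2,3) (3,4) (1,0) [ray(0,1) blocked at (0,3); ray(0,-1) blocked at (0,0); ray(1,-1) blocked at (1,0)]
  WB@(1,0): attacks (2,1) (3,2) (4,3) (0,1) [ray(1,1) blocked at (4,3); ray(-1,1) blocked at (0,1)]
  WK@(4,3): attacks (4,4) (4,2) (3,3) (3,4) (3,2)
Union (17 distinct): (0,0) (0,1) (0,2) (0,3) (1,0) (1,1) (1,2) (2,1) (2,3) (3,1) (3,2) (3,3) (3,4) (4,1) (4,2) (4,3) (4,4)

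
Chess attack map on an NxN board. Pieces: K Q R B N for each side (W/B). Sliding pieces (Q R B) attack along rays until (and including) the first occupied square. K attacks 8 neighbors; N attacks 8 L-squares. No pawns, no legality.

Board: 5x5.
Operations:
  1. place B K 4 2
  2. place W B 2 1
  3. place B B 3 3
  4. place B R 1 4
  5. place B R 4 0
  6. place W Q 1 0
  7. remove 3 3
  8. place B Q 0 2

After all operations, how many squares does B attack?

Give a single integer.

Op 1: place BK@(4,2)
Op 2: place WB@(2,1)
Op 3: place BB@(3,3)
Op 4: place BR@(1,4)
Op 5: place BR@(4,0)
Op 6: place WQ@(1,0)
Op 7: remove (3,3)
Op 8: place BQ@(0,2)
Per-piece attacks for B:
  BQ@(0,2): attacks (0,3) (0,4) (0,1) (0,0) (1,2) (2,2) (3,2) (4,2) (1,3) (2,4) (1,1) (2,0) [ray(1,0) blocked at (4,2)]
  BR@(1,4): attacks (1,3) (1,2) (1,1) (1,0) (2,4) (3,4) (4,4) (0,4) [ray(0,-1) blocked at (1,0)]
  BR@(4,0): attacks (4,1) (4,2) (3,0) (2,0) (1,0) [ray(0,1) blocked at (4,2); ray(-1,0) blocked at (1,0)]
  BK@(4,2): attacks (4,3) (4,1) (3,2) (3,3) (3,1)
Union (20 distinct): (0,0) (0,1) (0,3) (0,4) (1,0) (1,1) (1,2) (1,3) (2,0) (2,2) (2,4) (3,0) (3,1) (3,2) (3,3) (3,4) (4,1) (4,2) (4,3) (4,4)

Answer: 20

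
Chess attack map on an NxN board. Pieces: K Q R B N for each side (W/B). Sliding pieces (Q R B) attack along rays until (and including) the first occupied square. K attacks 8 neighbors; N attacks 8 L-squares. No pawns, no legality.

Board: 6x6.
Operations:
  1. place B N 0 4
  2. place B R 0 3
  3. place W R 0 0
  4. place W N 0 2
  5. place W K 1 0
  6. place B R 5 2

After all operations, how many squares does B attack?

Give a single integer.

Op 1: place BN@(0,4)
Op 2: place BR@(0,3)
Op 3: place WR@(0,0)
Op 4: place WN@(0,2)
Op 5: place WK@(1,0)
Op 6: place BR@(5,2)
Per-piece attacks for B:
  BR@(0,3): attacks (0,4) (0,2) (1,3) (2,3) (3,3) (4,3) (5,3) [ray(0,1) blocked at (0,4); ray(0,-1) blocked at (0,2)]
  BN@(0,4): attacks (2,5) (1,2) (2,3)
  BR@(5,2): attacks (5,3) (5,4) (5,5) (5,1) (5,0) (4,2) (3,2) (2,2) (1,2) (0,2) [ray(-1,0) blocked at (0,2)]
Union (16 distinct): (0,2) (0,4) (1,2) (1,3) (2,2) (2,3) (2,5) (3,2) (3,3) (4,2) (4,3) (5,0) (5,1) (5,3) (5,4) (5,5)

Answer: 16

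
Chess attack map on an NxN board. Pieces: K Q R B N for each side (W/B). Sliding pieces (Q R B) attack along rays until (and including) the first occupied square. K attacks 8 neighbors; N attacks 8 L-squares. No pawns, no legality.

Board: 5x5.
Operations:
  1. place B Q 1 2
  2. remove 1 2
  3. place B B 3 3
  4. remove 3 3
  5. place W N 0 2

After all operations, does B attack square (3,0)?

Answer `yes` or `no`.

Op 1: place BQ@(1,2)
Op 2: remove (1,2)
Op 3: place BB@(3,3)
Op 4: remove (3,3)
Op 5: place WN@(0,2)
Per-piece attacks for B:
B attacks (3,0): no

Answer: no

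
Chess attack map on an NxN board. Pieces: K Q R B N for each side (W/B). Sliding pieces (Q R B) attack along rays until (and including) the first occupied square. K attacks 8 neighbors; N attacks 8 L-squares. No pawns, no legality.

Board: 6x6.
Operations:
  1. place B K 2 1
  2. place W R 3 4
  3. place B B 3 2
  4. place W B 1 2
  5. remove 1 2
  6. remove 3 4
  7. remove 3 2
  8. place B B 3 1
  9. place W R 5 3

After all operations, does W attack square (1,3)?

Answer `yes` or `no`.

Op 1: place BK@(2,1)
Op 2: place WR@(3,4)
Op 3: place BB@(3,2)
Op 4: place WB@(1,2)
Op 5: remove (1,2)
Op 6: remove (3,4)
Op 7: remove (3,2)
Op 8: place BB@(3,1)
Op 9: place WR@(5,3)
Per-piece attacks for W:
  WR@(5,3): attacks (5,4) (5,5) (5,2) (5,1) (5,0) (4,3) (3,3) (2,3) (1,3) (0,3)
W attacks (1,3): yes

Answer: yes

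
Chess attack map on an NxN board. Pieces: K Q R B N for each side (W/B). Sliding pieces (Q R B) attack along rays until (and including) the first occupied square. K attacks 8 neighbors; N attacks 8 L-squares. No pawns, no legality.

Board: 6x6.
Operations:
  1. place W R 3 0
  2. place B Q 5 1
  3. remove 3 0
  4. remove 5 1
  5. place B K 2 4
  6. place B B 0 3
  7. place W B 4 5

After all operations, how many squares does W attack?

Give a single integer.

Op 1: place WR@(3,0)
Op 2: place BQ@(5,1)
Op 3: remove (3,0)
Op 4: remove (5,1)
Op 5: place BK@(2,4)
Op 6: place BB@(0,3)
Op 7: place WB@(4,5)
Per-piece attacks for W:
  WB@(4,5): attacks (5,4) (3,4) (2,3) (1,2) (0,1)
Union (5 distinct): (0,1) (1,2) (2,3) (3,4) (5,4)

Answer: 5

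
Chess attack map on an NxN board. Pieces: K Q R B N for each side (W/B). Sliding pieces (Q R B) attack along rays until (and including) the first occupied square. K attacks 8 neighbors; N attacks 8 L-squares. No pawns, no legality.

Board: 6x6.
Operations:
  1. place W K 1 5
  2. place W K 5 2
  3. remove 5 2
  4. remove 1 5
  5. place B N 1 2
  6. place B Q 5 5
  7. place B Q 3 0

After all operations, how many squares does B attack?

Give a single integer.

Answer: 26

Derivation:
Op 1: place WK@(1,5)
Op 2: place WK@(5,2)
Op 3: remove (5,2)
Op 4: remove (1,5)
Op 5: place BN@(1,2)
Op 6: place BQ@(5,5)
Op 7: place BQ@(3,0)
Per-piece attacks for B:
  BN@(1,2): attacks (2,4) (3,3) (0,4) (2,0) (3,1) (0,0)
  BQ@(3,0): attacks (3,1) (3,2) (3,3) (3,4) (3,5) (4,0) (5,0) (2,0) (1,0) (0,0) (4,1) (5,2) (2,1) (1,2) [ray(-1,1) blocked at (1,2)]
  BQ@(5,5): attacks (5,4) (5,3) (5,2) (5,1) (5,0) (4,5) (3,5) (2,5) (1,5) (0,5) (4,4) (3,3) (2,2) (1,1) (0,0)
Union (26 distinct): (0,0) (0,4) (0,5) (1,0) (1,1) (1,2) (1,5) (2,0) (2,1) (2,2) (2,4) (2,5) (3,1) (3,2) (3,3) (3,4) (3,5) (4,0) (4,1) (4,4) (4,5) (5,0) (5,1) (5,2) (5,3) (5,4)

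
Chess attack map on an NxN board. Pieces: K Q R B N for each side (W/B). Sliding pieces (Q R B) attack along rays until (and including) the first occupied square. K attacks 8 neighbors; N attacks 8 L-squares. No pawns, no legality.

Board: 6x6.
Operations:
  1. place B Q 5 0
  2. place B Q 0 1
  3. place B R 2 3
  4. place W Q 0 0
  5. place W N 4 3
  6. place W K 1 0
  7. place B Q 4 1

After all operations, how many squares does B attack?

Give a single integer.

Answer: 30

Derivation:
Op 1: place BQ@(5,0)
Op 2: place BQ@(0,1)
Op 3: place BR@(2,3)
Op 4: place WQ@(0,0)
Op 5: place WN@(4,3)
Op 6: place WK@(1,0)
Op 7: place BQ@(4,1)
Per-piece attacks for B:
  BQ@(0,1): attacks (0,2) (0,3) (0,4) (0,5) (0,0) (1,1) (2,1) (3,1) (4,1) (1,2) (2,3) (1,0) [ray(0,-1) blocked at (0,0); ray(1,0) blocked at (4,1); ray(1,1) blocked at (2,3); ray(1,-1) blocked at (1,0)]
  BR@(2,3): attacks (2,4) (2,5) (2,2) (2,1) (2,0) (3,3) (4,3) (1,3) (0,3) [ray(1,0) blocked at (4,3)]
  BQ@(4,1): attacks (4,2) (4,3) (4,0) (5,1) (3,1) (2,1) (1,1) (0,1) (5,2) (5,0) (3,2) (2,3) (3,0) [ray(0,1) blocked at (4,3); ray(-1,0) blocked at (0,1); ray(1,-1) blocked at (5,0); ray(-1,1) blocked at (2,3)]
  BQ@(5,0): attacks (5,1) (5,2) (5,3) (5,4) (5,5) (4,0) (3,0) (2,0) (1,0) (4,1) [ray(-1,0) blocked at (1,0); ray(-1,1) blocked at (4,1)]
Union (30 distinct): (0,0) (0,1) (0,2) (0,3) (0,4) (0,5) (1,0) (1,1) (1,2) (1,3) (2,0) (2,1) (2,2) (2,3) (2,4) (2,5) (3,0) (3,1) (3,2) (3,3) (4,0) (4,1) (4,2) (4,3) (5,0) (5,1) (5,2) (5,3) (5,4) (5,5)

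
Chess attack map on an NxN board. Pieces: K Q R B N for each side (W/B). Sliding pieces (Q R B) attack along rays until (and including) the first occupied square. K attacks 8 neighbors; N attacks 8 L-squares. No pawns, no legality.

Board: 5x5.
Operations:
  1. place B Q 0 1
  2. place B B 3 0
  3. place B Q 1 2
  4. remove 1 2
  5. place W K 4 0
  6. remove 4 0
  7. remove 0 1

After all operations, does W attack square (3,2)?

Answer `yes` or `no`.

Answer: no

Derivation:
Op 1: place BQ@(0,1)
Op 2: place BB@(3,0)
Op 3: place BQ@(1,2)
Op 4: remove (1,2)
Op 5: place WK@(4,0)
Op 6: remove (4,0)
Op 7: remove (0,1)
Per-piece attacks for W:
W attacks (3,2): no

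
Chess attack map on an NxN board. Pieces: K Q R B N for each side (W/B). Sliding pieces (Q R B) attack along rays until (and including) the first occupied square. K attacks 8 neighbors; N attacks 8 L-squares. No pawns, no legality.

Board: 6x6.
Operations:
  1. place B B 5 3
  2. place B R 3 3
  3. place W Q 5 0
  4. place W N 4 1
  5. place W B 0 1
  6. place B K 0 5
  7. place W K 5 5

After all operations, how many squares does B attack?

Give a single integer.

Answer: 16

Derivation:
Op 1: place BB@(5,3)
Op 2: place BR@(3,3)
Op 3: place WQ@(5,0)
Op 4: place WN@(4,1)
Op 5: place WB@(0,1)
Op 6: place BK@(0,5)
Op 7: place WK@(5,5)
Per-piece attacks for B:
  BK@(0,5): attacks (0,4) (1,5) (1,4)
  BR@(3,3): attacks (3,4) (3,5) (3,2) (3,1) (3,0) (4,3) (5,3) (2,3) (1,3) (0,3) [ray(1,0) blocked at (5,3)]
  BB@(5,3): attacks (4,4) (3,5) (4,2) (3,1) (2,0)
Union (16 distinct): (0,3) (0,4) (1,3) (1,4) (1,5) (2,0) (2,3) (3,0) (3,1) (3,2) (3,4) (3,5) (4,2) (4,3) (4,4) (5,3)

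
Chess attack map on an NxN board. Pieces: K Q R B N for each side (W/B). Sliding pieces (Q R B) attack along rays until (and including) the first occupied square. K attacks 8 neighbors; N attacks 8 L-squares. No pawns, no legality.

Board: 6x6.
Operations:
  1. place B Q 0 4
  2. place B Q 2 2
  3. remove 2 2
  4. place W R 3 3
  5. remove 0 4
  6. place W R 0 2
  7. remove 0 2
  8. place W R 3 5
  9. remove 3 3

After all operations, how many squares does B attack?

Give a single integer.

Op 1: place BQ@(0,4)
Op 2: place BQ@(2,2)
Op 3: remove (2,2)
Op 4: place WR@(3,3)
Op 5: remove (0,4)
Op 6: place WR@(0,2)
Op 7: remove (0,2)
Op 8: place WR@(3,5)
Op 9: remove (3,3)
Per-piece attacks for B:
Union (0 distinct): (none)

Answer: 0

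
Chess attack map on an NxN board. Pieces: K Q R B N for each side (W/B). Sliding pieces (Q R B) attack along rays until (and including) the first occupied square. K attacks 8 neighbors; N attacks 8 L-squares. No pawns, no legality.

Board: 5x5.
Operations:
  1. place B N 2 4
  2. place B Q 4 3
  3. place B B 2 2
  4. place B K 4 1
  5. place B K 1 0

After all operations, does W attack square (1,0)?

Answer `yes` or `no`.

Answer: no

Derivation:
Op 1: place BN@(2,4)
Op 2: place BQ@(4,3)
Op 3: place BB@(2,2)
Op 4: place BK@(4,1)
Op 5: place BK@(1,0)
Per-piece attacks for W:
W attacks (1,0): no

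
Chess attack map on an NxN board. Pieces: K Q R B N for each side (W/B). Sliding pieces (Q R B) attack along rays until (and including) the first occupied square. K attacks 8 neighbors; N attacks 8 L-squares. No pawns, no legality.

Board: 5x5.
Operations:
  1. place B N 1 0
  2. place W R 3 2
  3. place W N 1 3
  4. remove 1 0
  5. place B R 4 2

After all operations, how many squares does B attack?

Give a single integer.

Answer: 5

Derivation:
Op 1: place BN@(1,0)
Op 2: place WR@(3,2)
Op 3: place WN@(1,3)
Op 4: remove (1,0)
Op 5: place BR@(4,2)
Per-piece attacks for B:
  BR@(4,2): attacks (4,3) (4,4) (4,1) (4,0) (3,2) [ray(-1,0) blocked at (3,2)]
Union (5 distinct): (3,2) (4,0) (4,1) (4,3) (4,4)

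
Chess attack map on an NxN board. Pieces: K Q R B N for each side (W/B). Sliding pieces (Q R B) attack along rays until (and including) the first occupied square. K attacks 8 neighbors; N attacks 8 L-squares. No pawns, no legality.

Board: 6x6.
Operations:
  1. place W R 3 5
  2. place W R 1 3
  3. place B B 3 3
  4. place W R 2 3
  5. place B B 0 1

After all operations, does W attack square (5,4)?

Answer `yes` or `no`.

Op 1: place WR@(3,5)
Op 2: place WR@(1,3)
Op 3: place BB@(3,3)
Op 4: place WR@(2,3)
Op 5: place BB@(0,1)
Per-piece attacks for W:
  WR@(1,3): attacks (1,4) (1,5) (1,2) (1,1) (1,0) (2,3) (0,3) [ray(1,0) blocked at (2,3)]
  WR@(2,3): attacks (2,4) (2,5) (2,2) (2,1) (2,0) (3,3) (1,3) [ray(1,0) blocked at (3,3); ray(-1,0) blocked at (1,3)]
  WR@(3,5): attacks (3,4) (3,3) (4,5) (5,5) (2,5) (1,5) (0,5) [ray(0,-1) blocked at (3,3)]
W attacks (5,4): no

Answer: no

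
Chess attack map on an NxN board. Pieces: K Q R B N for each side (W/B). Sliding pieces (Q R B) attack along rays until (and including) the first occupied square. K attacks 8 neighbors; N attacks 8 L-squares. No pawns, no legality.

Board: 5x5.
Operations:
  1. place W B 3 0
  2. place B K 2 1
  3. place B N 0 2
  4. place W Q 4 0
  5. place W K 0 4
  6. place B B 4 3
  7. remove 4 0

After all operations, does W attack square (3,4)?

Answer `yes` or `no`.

Answer: no

Derivation:
Op 1: place WB@(3,0)
Op 2: place BK@(2,1)
Op 3: place BN@(0,2)
Op 4: place WQ@(4,0)
Op 5: place WK@(0,4)
Op 6: place BB@(4,3)
Op 7: remove (4,0)
Per-piece attacks for W:
  WK@(0,4): attacks (0,3) (1,4) (1,3)
  WB@(3,0): attacks (4,1) (2,1) [ray(-1,1) blocked at (2,1)]
W attacks (3,4): no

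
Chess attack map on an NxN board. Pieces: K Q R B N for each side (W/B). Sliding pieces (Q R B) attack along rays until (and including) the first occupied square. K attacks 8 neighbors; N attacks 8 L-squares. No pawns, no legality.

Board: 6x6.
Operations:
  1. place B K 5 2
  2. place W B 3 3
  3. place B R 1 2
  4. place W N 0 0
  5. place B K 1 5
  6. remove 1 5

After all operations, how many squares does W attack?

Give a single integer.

Op 1: place BK@(5,2)
Op 2: place WB@(3,3)
Op 3: place BR@(1,2)
Op 4: place WN@(0,0)
Op 5: place BK@(1,5)
Op 6: remove (1,5)
Per-piece attacks for W:
  WN@(0,0): attacks (1,2) (2,1)
  WB@(3,3): attacks (4,4) (5,5) (4,2) (5,1) (2,4) (1,5) (2,2) (1,1) (0,0) [ray(-1,-1) blocked at (0,0)]
Union (11 distinct): (0,0) (1,1) (1,2) (1,5) (2,1) (2,2) (2,4) (4,2) (4,4) (5,1) (5,5)

Answer: 11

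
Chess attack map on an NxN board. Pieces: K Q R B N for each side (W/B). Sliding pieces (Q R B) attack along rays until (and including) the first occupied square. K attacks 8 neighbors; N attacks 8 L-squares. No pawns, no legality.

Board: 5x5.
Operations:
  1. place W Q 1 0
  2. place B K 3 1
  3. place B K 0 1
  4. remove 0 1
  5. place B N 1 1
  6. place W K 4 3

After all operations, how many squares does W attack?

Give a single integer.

Answer: 13

Derivation:
Op 1: place WQ@(1,0)
Op 2: place BK@(3,1)
Op 3: place BK@(0,1)
Op 4: remove (0,1)
Op 5: place BN@(1,1)
Op 6: place WK@(4,3)
Per-piece attacks for W:
  WQ@(1,0): attacks (1,1) (2,0) (3,0) (4,0) (0,0) (2,1) (3,2) (4,3) (0,1) [ray(0,1) blocked at (1,1); ray(1,1) blocked at (4,3)]
  WK@(4,3): attacks (4,4) (4,2) (3,3) (3,4) (3,2)
Union (13 distinct): (0,0) (0,1) (1,1) (2,0) (2,1) (3,0) (3,2) (3,3) (3,4) (4,0) (4,2) (4,3) (4,4)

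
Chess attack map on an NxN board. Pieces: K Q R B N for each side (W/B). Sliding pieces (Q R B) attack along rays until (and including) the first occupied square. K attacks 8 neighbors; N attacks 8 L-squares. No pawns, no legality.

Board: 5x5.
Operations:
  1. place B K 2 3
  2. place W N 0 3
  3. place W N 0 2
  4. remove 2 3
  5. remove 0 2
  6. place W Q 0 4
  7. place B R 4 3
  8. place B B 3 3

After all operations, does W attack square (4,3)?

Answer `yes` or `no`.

Op 1: place BK@(2,3)
Op 2: place WN@(0,3)
Op 3: place WN@(0,2)
Op 4: remove (2,3)
Op 5: remove (0,2)
Op 6: place WQ@(0,4)
Op 7: place BR@(4,3)
Op 8: place BB@(3,3)
Per-piece attacks for W:
  WN@(0,3): attacks (2,4) (1,1) (2,2)
  WQ@(0,4): attacks (0,3) (1,4) (2,4) (3,4) (4,4) (1,3) (2,2) (3,1) (4,0) [ray(0,-1) blocked at (0,3)]
W attacks (4,3): no

Answer: no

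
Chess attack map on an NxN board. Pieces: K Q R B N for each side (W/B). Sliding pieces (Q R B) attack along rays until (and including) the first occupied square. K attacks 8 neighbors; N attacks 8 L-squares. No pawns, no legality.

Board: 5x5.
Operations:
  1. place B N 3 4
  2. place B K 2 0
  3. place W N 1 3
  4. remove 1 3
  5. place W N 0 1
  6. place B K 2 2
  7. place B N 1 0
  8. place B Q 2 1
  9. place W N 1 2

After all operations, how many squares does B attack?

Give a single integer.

Op 1: place BN@(3,4)
Op 2: place BK@(2,0)
Op 3: place WN@(1,3)
Op 4: remove (1,3)
Op 5: place WN@(0,1)
Op 6: place BK@(2,2)
Op 7: place BN@(1,0)
Op 8: place BQ@(2,1)
Op 9: place WN@(1,2)
Per-piece attacks for B:
  BN@(1,0): attacks (2,2) (3,1) (0,2)
  BK@(2,0): attacks (2,1) (3,0) (1,0) (3,1) (1,1)
  BQ@(2,1): attacks (2,2) (2,0) (3,1) (4,1) (1,1) (0,1) (3,2) (4,3) (3,0) (1,2) (1,0) [ray(0,1) blocked at (2,2); ray(0,-1) blocked at (2,0); ray(-1,0) blocked at (0,1); ray(-1,1) blocked at (1,2); ray(-1,-1) blocked at (1,0)]
  BK@(2,2): attacks (2,3) (2,1) (3,2) (1,2) (3,3) (3,1) (1,3) (1,1)
  BN@(3,4): attacks (4,2) (2,2) (1,3)
Union (17 distinct): (0,1) (0,2) (1,0) (1,1) (1,2) (1,3) (2,0) (2,1) (2,2) (2,3) (3,0) (3,1) (3,2) (3,3) (4,1) (4,2) (4,3)

Answer: 17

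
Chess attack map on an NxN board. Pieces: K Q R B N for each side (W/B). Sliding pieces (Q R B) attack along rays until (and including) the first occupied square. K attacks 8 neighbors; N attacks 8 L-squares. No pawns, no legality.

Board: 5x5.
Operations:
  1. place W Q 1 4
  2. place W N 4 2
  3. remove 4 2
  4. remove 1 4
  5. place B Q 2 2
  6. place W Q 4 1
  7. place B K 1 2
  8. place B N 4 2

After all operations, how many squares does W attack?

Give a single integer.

Answer: 10

Derivation:
Op 1: place WQ@(1,4)
Op 2: place WN@(4,2)
Op 3: remove (4,2)
Op 4: remove (1,4)
Op 5: place BQ@(2,2)
Op 6: place WQ@(4,1)
Op 7: place BK@(1,2)
Op 8: place BN@(4,2)
Per-piece attacks for W:
  WQ@(4,1): attacks (4,2) (4,0) (3,1) (2,1) (1,1) (0,1) (3,2) (2,3) (1,4) (3,0) [ray(0,1) blocked at (4,2)]
Union (10 distinct): (0,1) (1,1) (1,4) (2,1) (2,3) (3,0) (3,1) (3,2) (4,0) (4,2)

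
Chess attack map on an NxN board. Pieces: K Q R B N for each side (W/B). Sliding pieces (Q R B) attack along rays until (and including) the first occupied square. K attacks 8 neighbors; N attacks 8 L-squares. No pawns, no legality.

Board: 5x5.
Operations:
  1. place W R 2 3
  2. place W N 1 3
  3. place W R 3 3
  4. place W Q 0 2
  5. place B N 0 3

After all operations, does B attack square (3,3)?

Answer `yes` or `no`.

Op 1: place WR@(2,3)
Op 2: place WN@(1,3)
Op 3: place WR@(3,3)
Op 4: place WQ@(0,2)
Op 5: place BN@(0,3)
Per-piece attacks for B:
  BN@(0,3): attacks (2,4) (1,1) (2,2)
B attacks (3,3): no

Answer: no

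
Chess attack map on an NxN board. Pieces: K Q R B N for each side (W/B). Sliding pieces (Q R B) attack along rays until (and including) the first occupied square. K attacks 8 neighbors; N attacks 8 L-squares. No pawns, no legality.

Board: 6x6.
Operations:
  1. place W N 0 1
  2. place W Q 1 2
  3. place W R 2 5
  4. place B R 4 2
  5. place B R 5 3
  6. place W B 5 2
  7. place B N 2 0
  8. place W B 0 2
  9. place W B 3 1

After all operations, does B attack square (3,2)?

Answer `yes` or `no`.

Answer: yes

Derivation:
Op 1: place WN@(0,1)
Op 2: place WQ@(1,2)
Op 3: place WR@(2,5)
Op 4: place BR@(4,2)
Op 5: place BR@(5,3)
Op 6: place WB@(5,2)
Op 7: place BN@(2,0)
Op 8: place WB@(0,2)
Op 9: place WB@(3,1)
Per-piece attacks for B:
  BN@(2,0): attacks (3,2) (4,1) (1,2) (0,1)
  BR@(4,2): attacks (4,3) (4,4) (4,5) (4,1) (4,0) (5,2) (3,2) (2,2) (1,2) [ray(1,0) blocked at (5,2); ray(-1,0) blocked at (1,2)]
  BR@(5,3): attacks (5,4) (5,5) (5,2) (4,3) (3,3) (2,3) (1,3) (0,3) [ray(0,-1) blocked at (5,2)]
B attacks (3,2): yes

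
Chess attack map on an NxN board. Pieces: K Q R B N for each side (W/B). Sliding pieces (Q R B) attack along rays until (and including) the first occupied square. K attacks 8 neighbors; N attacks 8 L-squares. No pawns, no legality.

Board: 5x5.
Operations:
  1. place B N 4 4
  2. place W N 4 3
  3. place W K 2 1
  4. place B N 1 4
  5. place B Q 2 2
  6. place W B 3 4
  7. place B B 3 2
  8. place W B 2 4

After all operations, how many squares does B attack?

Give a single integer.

Answer: 18

Derivation:
Op 1: place BN@(4,4)
Op 2: place WN@(4,3)
Op 3: place WK@(2,1)
Op 4: place BN@(1,4)
Op 5: place BQ@(2,2)
Op 6: place WB@(3,4)
Op 7: place BB@(3,2)
Op 8: place WB@(2,4)
Per-piece attacks for B:
  BN@(1,4): attacks (2,2) (3,3) (0,2)
  BQ@(2,2): attacks (2,3) (2,4) (2,1) (3,2) (1,2) (0,2) (3,3) (4,4) (3,1) (4,0) (1,3) (0,4) (1,1) (0,0) [ray(0,1) blocked at (2,4); ray(0,-1) blocked at (2,1); ray(1,0) blocked at (3,2); ray(1,1) blocked at (4,4)]
  BB@(3,2): attacks (4,3) (4,1) (2,3) (1,4) (2,1) [ray(1,1) blocked at (4,3); ray(-1,1) blocked at (1,4); ray(-1,-1) blocked at (2,1)]
  BN@(4,4): attacks (3,2) (2,3)
Union (18 distinct): (0,0) (0,2) (0,4) (1,1) (1,2) (1,3) (1,4) (2,1) (2,2) (2,3) (2,4) (3,1) (3,2) (3,3) (4,0) (4,1) (4,3) (4,4)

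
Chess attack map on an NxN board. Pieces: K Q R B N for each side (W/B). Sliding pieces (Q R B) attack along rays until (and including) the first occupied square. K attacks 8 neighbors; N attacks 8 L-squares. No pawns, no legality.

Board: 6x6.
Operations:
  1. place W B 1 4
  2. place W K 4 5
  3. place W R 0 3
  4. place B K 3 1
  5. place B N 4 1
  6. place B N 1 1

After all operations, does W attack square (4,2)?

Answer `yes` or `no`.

Op 1: place WB@(1,4)
Op 2: place WK@(4,5)
Op 3: place WR@(0,3)
Op 4: place BK@(3,1)
Op 5: place BN@(4,1)
Op 6: place BN@(1,1)
Per-piece attacks for W:
  WR@(0,3): attacks (0,4) (0,5) (0,2) (0,1) (0,0) (1,3) (2,3) (3,3) (4,3) (5,3)
  WB@(1,4): attacks (2,5) (2,3) (3,2) (4,1) (0,5) (0,3) [ray(1,-1) blocked at (4,1); ray(-1,-1) blocked at (0,3)]
  WK@(4,5): attacks (4,4) (5,5) (3,5) (5,4) (3,4)
W attacks (4,2): no

Answer: no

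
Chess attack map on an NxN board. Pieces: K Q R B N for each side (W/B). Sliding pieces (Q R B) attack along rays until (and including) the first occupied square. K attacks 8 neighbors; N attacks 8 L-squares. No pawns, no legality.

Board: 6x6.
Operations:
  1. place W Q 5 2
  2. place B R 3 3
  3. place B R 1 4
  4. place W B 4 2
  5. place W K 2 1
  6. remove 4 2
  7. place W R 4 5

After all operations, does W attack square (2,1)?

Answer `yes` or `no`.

Op 1: place WQ@(5,2)
Op 2: place BR@(3,3)
Op 3: place BR@(1,4)
Op 4: place WB@(4,2)
Op 5: place WK@(2,1)
Op 6: remove (4,2)
Op 7: place WR@(4,5)
Per-piece attacks for W:
  WK@(2,1): attacks (2,2) (2,0) (3,1) (1,1) (3,2) (3,0) (1,2) (1,0)
  WR@(4,5): attacks (4,4) (4,3) (4,2) (4,1) (4,0) (5,5) (3,5) (2,5) (1,5) (0,5)
  WQ@(5,2): attacks (5,3) (5,4) (5,5) (5,1) (5,0) (4,2) (3,2) (2,2) (1,2) (0,2) (4,3) (3,4) (2,5) (4,1) (3,0)
W attacks (2,1): no

Answer: no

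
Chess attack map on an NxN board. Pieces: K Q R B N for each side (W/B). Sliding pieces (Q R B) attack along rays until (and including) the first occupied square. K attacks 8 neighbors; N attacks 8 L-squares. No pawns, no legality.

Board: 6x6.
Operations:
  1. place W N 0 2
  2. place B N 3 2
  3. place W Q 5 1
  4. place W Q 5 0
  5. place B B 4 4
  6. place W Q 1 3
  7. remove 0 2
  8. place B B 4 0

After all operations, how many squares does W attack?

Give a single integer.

Op 1: place WN@(0,2)
Op 2: place BN@(3,2)
Op 3: place WQ@(5,1)
Op 4: place WQ@(5,0)
Op 5: place BB@(4,4)
Op 6: place WQ@(1,3)
Op 7: remove (0,2)
Op 8: place BB@(4,0)
Per-piece attacks for W:
  WQ@(1,3): attacks (1,4) (1,5) (1,2) (1,1) (1,0) (2,3) (3,3) (4,3) (5,3) (0,3) (2,4) (3,5) (2,2) (3,1) (4,0) (0,4) (0,2) [ray(1,-1) blocked at (4,0)]
  WQ@(5,0): attacks (5,1) (4,0) (4,1) (3,2) [ray(0,1) blocked at (5,1); ray(-1,0) blocked at (4,0); ray(-1,1) blocked at (3,2)]
  WQ@(5,1): attacks (5,2) (5,3) (5,4) (5,5) (5,0) (4,1) (3,1) (2,1) (1,1) (0,1) (4,2) (3,3) (2,4) (1,5) (4,0) [ray(0,-1) blocked at (5,0); ray(-1,-1) blocked at (4,0)]
Union (27 distinct): (0,1) (0,2) (0,3) (0,4) (1,0) (1,1) (1,2) (1,4) (1,5) (2,1) (2,2) (2,3) (2,4) (3,1) (3,2) (3,3) (3,5) (4,0) (4,1) (4,2) (4,3) (5,0) (5,1) (5,2) (5,3) (5,4) (5,5)

Answer: 27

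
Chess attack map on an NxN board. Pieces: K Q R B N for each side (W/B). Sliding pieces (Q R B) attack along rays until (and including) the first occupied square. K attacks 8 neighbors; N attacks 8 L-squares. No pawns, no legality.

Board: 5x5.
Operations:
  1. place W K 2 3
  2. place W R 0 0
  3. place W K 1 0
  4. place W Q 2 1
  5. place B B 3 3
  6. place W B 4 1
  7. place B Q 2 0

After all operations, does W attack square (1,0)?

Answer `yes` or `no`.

Op 1: place WK@(2,3)
Op 2: place WR@(0,0)
Op 3: place WK@(1,0)
Op 4: place WQ@(2,1)
Op 5: place BB@(3,3)
Op 6: place WB@(4,1)
Op 7: place BQ@(2,0)
Per-piece attacks for W:
  WR@(0,0): attacks (0,1) (0,2) (0,3) (0,4) (1,0) [ray(1,0) blocked at (1,0)]
  WK@(1,0): attacks (1,1) (2,0) (0,0) (2,1) (0,1)
  WQ@(2,1): attacks (2,2) (2,3) (2,0) (3,1) (4,1) (1,1) (0,1) (3,2) (4,3) (3,0) (1,2) (0,3) (1,0) [ray(0,1) blocked at (2,3); ray(0,-1) blocked at (2,0); ray(1,0) blocked at (4,1); ray(-1,-1) blocked at (1,0)]
  WK@(2,3): attacks (2,4) (2,2) (3,3) (1,3) (3,4) (3,2) (1,4) (1,2)
  WB@(4,1): attacks (3,2) (2,3) (3,0) [ray(-1,1) blocked at (2,3)]
W attacks (1,0): yes

Answer: yes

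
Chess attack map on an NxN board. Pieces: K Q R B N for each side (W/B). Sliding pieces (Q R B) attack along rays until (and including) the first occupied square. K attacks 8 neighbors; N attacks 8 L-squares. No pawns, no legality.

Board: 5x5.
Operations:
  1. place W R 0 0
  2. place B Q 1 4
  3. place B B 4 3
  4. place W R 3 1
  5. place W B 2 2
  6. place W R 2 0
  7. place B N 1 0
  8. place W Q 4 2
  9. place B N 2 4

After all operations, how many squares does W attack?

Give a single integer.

Op 1: place WR@(0,0)
Op 2: place BQ@(1,4)
Op 3: place BB@(4,3)
Op 4: place WR@(3,1)
Op 5: place WB@(2,2)
Op 6: place WR@(2,0)
Op 7: place BN@(1,0)
Op 8: place WQ@(4,2)
Op 9: place BN@(2,4)
Per-piece attacks for W:
  WR@(0,0): attacks (0,1) (0,2) (0,3) (0,4) (1,0) [ray(1,0) blocked at (1,0)]
  WR@(2,0): attacks (2,1) (2,2) (3,0) (4,0) (1,0) [ray(0,1) blocked at (2,2); ray(-1,0) blocked at (1,0)]
  WB@(2,2): attacks (3,3) (4,4) (3,1) (1,3) (0,4) (1,1) (0,0) [ray(1,-1) blocked at (3,1); ray(-1,-1) blocked at (0,0)]
  WR@(3,1): attacks (3,2) (3,3) (3,4) (3,0) (4,1) (2,1) (1,1) (0,1)
  WQ@(4,2): attacks (4,3) (4,1) (4,0) (3,2) (2,2) (3,3) (2,4) (3,1) [ray(0,1) blocked at (4,3); ray(-1,0) blocked at (2,2); ray(-1,1) blocked at (2,4); ray(-1,-1) blocked at (3,1)]
Union (20 distinct): (0,0) (0,1) (0,2) (0,3) (0,4) (1,0) (1,1) (1,3) (2,1) (2,2) (2,4) (3,0) (3,1) (3,2) (3,3) (3,4) (4,0) (4,1) (4,3) (4,4)

Answer: 20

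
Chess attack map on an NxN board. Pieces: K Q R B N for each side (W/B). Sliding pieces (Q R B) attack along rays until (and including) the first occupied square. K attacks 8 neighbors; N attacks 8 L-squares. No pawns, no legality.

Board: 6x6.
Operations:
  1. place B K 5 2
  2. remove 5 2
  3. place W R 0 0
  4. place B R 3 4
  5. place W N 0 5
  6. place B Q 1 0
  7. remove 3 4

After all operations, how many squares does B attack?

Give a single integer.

Op 1: place BK@(5,2)
Op 2: remove (5,2)
Op 3: place WR@(0,0)
Op 4: place BR@(3,4)
Op 5: place WN@(0,5)
Op 6: place BQ@(1,0)
Op 7: remove (3,4)
Per-piece attacks for B:
  BQ@(1,0): attacks (1,1) (1,2) (1,3) (1,4) (1,5) (2,0) (3,0) (4,0) (5,0) (0,0) (2,1) (3,2) (4,3) (5,4) (0,1) [ray(-1,0) blocked at (0,0)]
Union (15 distinct): (0,0) (0,1) (1,1) (1,2) (1,3) (1,4) (1,5) (2,0) (2,1) (3,0) (3,2) (4,0) (4,3) (5,0) (5,4)

Answer: 15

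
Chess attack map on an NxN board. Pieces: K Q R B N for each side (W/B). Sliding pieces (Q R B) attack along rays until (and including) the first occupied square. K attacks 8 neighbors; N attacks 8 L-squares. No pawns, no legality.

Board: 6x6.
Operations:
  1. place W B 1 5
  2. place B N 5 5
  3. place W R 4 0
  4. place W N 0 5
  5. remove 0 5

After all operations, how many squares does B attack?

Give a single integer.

Op 1: place WB@(1,5)
Op 2: place BN@(5,5)
Op 3: place WR@(4,0)
Op 4: place WN@(0,5)
Op 5: remove (0,5)
Per-piece attacks for B:
  BN@(5,5): attacks (4,3) (3,4)
Union (2 distinct): (3,4) (4,3)

Answer: 2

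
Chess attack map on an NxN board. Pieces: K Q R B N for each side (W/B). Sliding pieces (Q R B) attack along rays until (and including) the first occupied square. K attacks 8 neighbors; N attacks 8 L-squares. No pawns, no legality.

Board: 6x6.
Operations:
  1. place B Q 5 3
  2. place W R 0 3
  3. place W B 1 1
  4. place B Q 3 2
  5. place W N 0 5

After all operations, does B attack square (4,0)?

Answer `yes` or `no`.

Op 1: place BQ@(5,3)
Op 2: place WR@(0,3)
Op 3: place WB@(1,1)
Op 4: place BQ@(3,2)
Op 5: place WN@(0,5)
Per-piece attacks for B:
  BQ@(3,2): attacks (3,3) (3,4) (3,5) (3,1) (3,0) (4,2) (5,2) (2,2) (1,2) (0,2) (4,3) (5,4) (4,1) (5,0) (2,3) (1,4) (0,5) (2,1) (1,0) [ray(-1,1) blocked at (0,5)]
  BQ@(5,3): attacks (5,4) (5,5) (5,2) (5,1) (5,0) (4,3) (3,3) (2,3) (1,3) (0,3) (4,4) (3,5) (4,2) (3,1) (2,0) [ray(-1,0) blocked at (0,3)]
B attacks (4,0): no

Answer: no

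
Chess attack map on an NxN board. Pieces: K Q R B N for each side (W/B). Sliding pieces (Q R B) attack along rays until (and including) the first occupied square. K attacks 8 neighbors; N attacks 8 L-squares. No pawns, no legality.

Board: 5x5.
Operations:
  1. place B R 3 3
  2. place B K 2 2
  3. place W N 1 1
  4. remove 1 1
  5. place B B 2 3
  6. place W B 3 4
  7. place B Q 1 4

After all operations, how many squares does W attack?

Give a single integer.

Answer: 2

Derivation:
Op 1: place BR@(3,3)
Op 2: place BK@(2,2)
Op 3: place WN@(1,1)
Op 4: remove (1,1)
Op 5: place BB@(2,3)
Op 6: place WB@(3,4)
Op 7: place BQ@(1,4)
Per-piece attacks for W:
  WB@(3,4): attacks (4,3) (2,3) [ray(-1,-1) blocked at (2,3)]
Union (2 distinct): (2,3) (4,3)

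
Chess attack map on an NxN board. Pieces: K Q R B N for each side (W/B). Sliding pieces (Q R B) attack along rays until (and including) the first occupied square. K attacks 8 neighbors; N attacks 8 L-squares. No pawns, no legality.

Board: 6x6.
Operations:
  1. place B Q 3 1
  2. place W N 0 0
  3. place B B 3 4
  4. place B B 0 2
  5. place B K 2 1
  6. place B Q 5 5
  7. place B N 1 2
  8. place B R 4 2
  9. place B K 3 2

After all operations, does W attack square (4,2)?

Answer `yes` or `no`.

Op 1: place BQ@(3,1)
Op 2: place WN@(0,0)
Op 3: place BB@(3,4)
Op 4: place BB@(0,2)
Op 5: place BK@(2,1)
Op 6: place BQ@(5,5)
Op 7: place BN@(1,2)
Op 8: place BR@(4,2)
Op 9: place BK@(3,2)
Per-piece attacks for W:
  WN@(0,0): attacks (1,2) (2,1)
W attacks (4,2): no

Answer: no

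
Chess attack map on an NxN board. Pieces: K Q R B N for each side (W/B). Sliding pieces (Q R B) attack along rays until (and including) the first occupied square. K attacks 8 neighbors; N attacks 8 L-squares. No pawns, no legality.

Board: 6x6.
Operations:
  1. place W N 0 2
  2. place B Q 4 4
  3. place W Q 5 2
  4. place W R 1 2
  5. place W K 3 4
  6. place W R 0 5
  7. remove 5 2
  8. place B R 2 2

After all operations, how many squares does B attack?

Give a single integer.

Op 1: place WN@(0,2)
Op 2: place BQ@(4,4)
Op 3: place WQ@(5,2)
Op 4: place WR@(1,2)
Op 5: place WK@(3,4)
Op 6: place WR@(0,5)
Op 7: remove (5,2)
Op 8: place BR@(2,2)
Per-piece attacks for B:
  BR@(2,2): attacks (2,3) (2,4) (2,5) (2,1) (2,0) (3,2) (4,2) (5,2) (1,2) [ray(-1,0) blocked at (1,2)]
  BQ@(4,4): attacks (4,5) (4,3) (4,2) (4,1) (4,0) (5,4) (3,4) (5,5) (5,3) (3,5) (3,3) (2,2) [ray(-1,0) blocked at (3,4); ray(-1,-1) blocked at (2,2)]
Union (20 distinct): (1,2) (2,0) (2,1) (2,2) (2,3) (2,4) (2,5) (3,2) (3,3) (3,4) (3,5) (4,0) (4,1) (4,2) (4,3) (4,5) (5,2) (5,3) (5,4) (5,5)

Answer: 20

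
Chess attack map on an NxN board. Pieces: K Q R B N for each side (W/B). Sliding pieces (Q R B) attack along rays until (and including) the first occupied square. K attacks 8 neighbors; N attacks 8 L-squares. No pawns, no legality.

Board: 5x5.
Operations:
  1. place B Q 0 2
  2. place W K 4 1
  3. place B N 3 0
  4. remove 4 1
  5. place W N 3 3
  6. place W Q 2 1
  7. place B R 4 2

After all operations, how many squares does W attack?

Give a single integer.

Op 1: place BQ@(0,2)
Op 2: place WK@(4,1)
Op 3: place BN@(3,0)
Op 4: remove (4,1)
Op 5: place WN@(3,3)
Op 6: place WQ@(2,1)
Op 7: place BR@(4,2)
Per-piece attacks for W:
  WQ@(2,1): attacks (2,2) (2,3) (2,4) (2,0) (3,1) (4,1) (1,1) (0,1) (3,2) (4,3) (3,0) (1,2) (0,3) (1,0) [ray(1,-1) blocked at (3,0)]
  WN@(3,3): attacks (1,4) (4,1) (2,1) (1,2)
Union (16 distinct): (0,1) (0,3) (1,0) (1,1) (1,2) (1,4) (2,0) (2,1) (2,2) (2,3) (2,4) (3,0) (3,1) (3,2) (4,1) (4,3)

Answer: 16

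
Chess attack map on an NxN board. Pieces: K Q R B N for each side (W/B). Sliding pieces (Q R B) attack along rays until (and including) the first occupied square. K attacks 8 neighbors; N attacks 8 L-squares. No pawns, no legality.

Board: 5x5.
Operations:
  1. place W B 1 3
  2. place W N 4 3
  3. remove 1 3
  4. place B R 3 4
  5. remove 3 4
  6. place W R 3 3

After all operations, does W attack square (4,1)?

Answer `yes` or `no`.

Op 1: place WB@(1,3)
Op 2: place WN@(4,3)
Op 3: remove (1,3)
Op 4: place BR@(3,4)
Op 5: remove (3,4)
Op 6: place WR@(3,3)
Per-piece attacks for W:
  WR@(3,3): attacks (3,4) (3,2) (3,1) (3,0) (4,3) (2,3) (1,3) (0,3) [ray(1,0) blocked at (4,3)]
  WN@(4,3): attacks (2,4) (3,1) (2,2)
W attacks (4,1): no

Answer: no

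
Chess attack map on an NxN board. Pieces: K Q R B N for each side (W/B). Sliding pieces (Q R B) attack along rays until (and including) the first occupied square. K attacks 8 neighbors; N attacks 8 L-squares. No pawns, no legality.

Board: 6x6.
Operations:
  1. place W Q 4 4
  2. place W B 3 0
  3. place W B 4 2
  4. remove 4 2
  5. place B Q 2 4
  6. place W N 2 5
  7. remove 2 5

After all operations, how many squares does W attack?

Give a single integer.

Answer: 19

Derivation:
Op 1: place WQ@(4,4)
Op 2: place WB@(3,0)
Op 3: place WB@(4,2)
Op 4: remove (4,2)
Op 5: place BQ@(2,4)
Op 6: place WN@(2,5)
Op 7: remove (2,5)
Per-piece attacks for W:
  WB@(3,0): attacks (4,1) (5,2) (2,1) (1,2) (0,3)
  WQ@(4,4): attacks (4,5) (4,3) (4,2) (4,1) (4,0) (5,4) (3,4) (2,4) (5,5) (5,3) (3,5) (3,3) (2,2) (1,1) (0,0) [ray(-1,0) blocked at (2,4)]
Union (19 distinct): (0,0) (0,3) (1,1) (1,2) (2,1) (2,2) (2,4) (3,3) (3,4) (3,5) (4,0) (4,1) (4,2) (4,3) (4,5) (5,2) (5,3) (5,4) (5,5)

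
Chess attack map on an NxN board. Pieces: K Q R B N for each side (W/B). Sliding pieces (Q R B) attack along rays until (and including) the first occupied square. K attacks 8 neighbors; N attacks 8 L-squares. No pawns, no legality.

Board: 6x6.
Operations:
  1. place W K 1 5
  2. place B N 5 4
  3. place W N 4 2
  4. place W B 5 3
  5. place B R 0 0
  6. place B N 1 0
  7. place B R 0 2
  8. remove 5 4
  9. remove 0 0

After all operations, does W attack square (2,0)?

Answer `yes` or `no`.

Answer: no

Derivation:
Op 1: place WK@(1,5)
Op 2: place BN@(5,4)
Op 3: place WN@(4,2)
Op 4: place WB@(5,3)
Op 5: place BR@(0,0)
Op 6: place BN@(1,0)
Op 7: place BR@(0,2)
Op 8: remove (5,4)
Op 9: remove (0,0)
Per-piece attacks for W:
  WK@(1,5): attacks (1,4) (2,5) (0,5) (2,4) (0,4)
  WN@(4,2): attacks (5,4) (3,4) (2,3) (5,0) (3,0) (2,1)
  WB@(5,3): attacks (4,4) (3,5) (4,2) [ray(-1,-1) blocked at (4,2)]
W attacks (2,0): no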